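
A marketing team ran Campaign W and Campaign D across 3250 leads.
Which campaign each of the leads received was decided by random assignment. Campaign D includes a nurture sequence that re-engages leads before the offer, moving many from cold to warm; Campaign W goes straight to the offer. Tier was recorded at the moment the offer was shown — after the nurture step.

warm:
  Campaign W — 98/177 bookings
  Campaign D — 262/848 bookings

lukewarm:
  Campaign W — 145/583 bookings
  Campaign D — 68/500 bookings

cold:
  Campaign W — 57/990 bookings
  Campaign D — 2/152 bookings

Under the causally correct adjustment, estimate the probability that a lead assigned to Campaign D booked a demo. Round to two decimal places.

0.22

Stratifying would compare campaigns among leads the campaigns themselves sorted into engagement tier groups — a form of selection on an intermediate. The unconditioned pooled rates give the total causal effect.
So P(outcome | do(Campaign D)) is just the pooled rate for Campaign D: 332/1500 = 0.221.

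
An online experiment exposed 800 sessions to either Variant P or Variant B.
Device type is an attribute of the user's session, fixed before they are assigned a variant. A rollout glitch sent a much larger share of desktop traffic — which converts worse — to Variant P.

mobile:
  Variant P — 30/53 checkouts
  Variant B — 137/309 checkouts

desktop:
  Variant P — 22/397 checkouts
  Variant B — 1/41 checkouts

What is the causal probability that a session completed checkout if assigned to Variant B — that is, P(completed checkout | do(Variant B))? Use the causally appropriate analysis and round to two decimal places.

0.21

The device type-specific comparison favours Variant P throughout, but the pooled figures favour Variant B. The question is whether to condition on device type.
Device type satisfies the back-door criterion: it is not a descendant of the variant, and it blocks the spurious path from variant to outcome. Adjusting for it (i.e., using the within-device type rates) gives the causal effect.
Standardising Variant B to the population device type mix: 0.453·137/309 + 0.547·1/41 = 0.214.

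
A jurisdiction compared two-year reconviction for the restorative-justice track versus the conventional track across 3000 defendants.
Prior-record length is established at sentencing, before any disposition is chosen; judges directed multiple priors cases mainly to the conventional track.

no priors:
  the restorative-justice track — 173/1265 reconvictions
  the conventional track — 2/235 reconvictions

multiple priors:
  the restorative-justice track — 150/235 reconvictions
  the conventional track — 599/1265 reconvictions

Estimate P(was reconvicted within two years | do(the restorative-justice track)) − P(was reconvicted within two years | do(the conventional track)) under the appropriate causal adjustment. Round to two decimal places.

+0.15

Prior-record length differs across dispositions for reasons unrelated to any effect of the disposition itself, and it separately predicts the outcome — a classic confounder. We must compare within prior-record length levels.
Adjusting over the population distribution of prior-record length: 0.500·(0.137−0.009) + 0.500·(0.638−0.474) = +0.147.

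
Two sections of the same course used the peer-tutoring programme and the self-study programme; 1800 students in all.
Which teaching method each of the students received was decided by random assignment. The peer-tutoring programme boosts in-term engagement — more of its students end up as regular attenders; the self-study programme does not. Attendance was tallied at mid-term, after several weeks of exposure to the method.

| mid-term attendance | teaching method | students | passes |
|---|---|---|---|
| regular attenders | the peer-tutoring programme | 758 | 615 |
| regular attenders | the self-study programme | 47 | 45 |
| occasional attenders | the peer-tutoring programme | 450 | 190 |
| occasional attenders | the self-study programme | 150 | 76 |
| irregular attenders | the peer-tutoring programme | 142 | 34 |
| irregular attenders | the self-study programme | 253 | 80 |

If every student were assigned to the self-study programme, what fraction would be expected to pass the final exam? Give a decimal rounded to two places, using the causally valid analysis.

Mid-term attendance here is a post-treatment variable shaped by the teaching method; conditioning on it would introduce bias rather than remove it. The overall comparison is the causal one.
So P(outcome | do(the self-study programme)) is just the pooled rate for the self-study programme: 201/450 = 0.447.

0.45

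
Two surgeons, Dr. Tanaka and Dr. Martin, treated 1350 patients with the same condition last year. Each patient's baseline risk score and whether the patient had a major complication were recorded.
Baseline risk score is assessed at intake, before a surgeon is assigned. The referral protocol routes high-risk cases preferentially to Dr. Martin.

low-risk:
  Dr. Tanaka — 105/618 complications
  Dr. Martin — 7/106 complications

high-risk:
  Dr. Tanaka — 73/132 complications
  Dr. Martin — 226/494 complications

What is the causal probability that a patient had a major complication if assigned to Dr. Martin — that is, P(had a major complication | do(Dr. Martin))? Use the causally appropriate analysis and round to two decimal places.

0.25

The baseline risk score-specific comparison favours Dr. Martin throughout, but the pooled figures favour Dr. Tanaka. The question is whether to condition on baseline risk score.
Here baseline risk score is a common cause — it drives both which surgeon a case falls under and the outcome. The crude comparison mixes populations; the stratum-specific rates are the causally relevant ones.
Standardising Dr. Martin to the population baseline risk score mix: 0.536·7/106 + 0.464·226/494 = 0.248.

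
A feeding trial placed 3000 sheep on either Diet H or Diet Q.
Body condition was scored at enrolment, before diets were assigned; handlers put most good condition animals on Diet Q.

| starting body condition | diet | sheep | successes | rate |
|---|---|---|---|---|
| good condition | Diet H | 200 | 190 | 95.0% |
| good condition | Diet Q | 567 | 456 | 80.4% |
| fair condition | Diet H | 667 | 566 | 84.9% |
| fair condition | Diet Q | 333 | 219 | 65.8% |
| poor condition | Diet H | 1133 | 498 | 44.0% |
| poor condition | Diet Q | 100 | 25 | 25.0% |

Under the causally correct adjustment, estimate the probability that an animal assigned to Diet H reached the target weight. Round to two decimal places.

Starting body condition is set before the diet has any effect — it is not caused by the diet — and it independently drives the outcome. That makes it a confounder, so the causal comparison is within starting body condition levels.
Standardising Diet H to the population starting body condition mix: 0.256·190/200 + 0.333·566/667 + 0.411·498/1133 = 0.706.

0.71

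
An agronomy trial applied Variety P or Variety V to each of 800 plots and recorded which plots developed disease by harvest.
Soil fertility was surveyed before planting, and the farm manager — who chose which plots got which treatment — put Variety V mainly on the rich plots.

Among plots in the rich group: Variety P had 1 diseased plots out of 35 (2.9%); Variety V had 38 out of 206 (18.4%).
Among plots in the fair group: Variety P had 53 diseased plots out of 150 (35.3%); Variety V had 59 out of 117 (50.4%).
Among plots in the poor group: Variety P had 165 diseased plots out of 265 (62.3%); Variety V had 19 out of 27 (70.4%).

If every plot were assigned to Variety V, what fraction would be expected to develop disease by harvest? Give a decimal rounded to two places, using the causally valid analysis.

The soil fertility-specific comparison favours Variety P throughout, but the pooled figures favour Variety V. The question is whether to condition on soil fertility.
Soil fertility is set before the variety has any effect — it is not caused by the variety — and it independently drives the outcome. That makes it a confounder, so the causal comparison is within soil fertility levels.
Standardising Variety V to the population soil fertility mix: 0.301·38/206 + 0.334·59/117 + 0.365·19/27 = 0.481.

0.48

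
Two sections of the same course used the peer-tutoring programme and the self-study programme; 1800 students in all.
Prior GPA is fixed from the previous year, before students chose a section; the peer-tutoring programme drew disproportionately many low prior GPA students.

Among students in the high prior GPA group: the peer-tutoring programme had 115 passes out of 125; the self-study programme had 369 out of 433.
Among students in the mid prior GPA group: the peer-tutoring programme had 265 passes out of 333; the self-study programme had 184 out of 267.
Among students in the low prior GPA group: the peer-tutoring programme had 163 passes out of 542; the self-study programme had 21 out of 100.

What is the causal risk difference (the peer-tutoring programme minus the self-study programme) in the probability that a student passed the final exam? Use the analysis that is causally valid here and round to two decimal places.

+0.09

Within every prior GPA band level the peer-tutoring programme has the higher rate, yet pooled the self-study programme does — Simpson's reversal.
Prior GPA band differs across teaching methods for reasons unrelated to any effect of the teaching method itself, and it separately predicts the outcome — a classic confounder. We must compare within prior GPA band levels.
Adjusting over the population distribution of prior GPA band: 0.310·(0.920−0.852) + 0.333·(0.796−0.689) + 0.357·(0.301−0.210) = +0.089.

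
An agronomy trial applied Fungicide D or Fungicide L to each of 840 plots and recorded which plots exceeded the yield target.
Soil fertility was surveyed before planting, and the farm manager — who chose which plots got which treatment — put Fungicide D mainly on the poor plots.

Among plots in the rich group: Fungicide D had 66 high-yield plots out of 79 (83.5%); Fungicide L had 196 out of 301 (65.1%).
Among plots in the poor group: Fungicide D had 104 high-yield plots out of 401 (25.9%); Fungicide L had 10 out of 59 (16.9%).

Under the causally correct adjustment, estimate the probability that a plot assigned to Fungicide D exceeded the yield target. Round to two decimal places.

Since soil fertility is a pre-existing factor (not a product of the fungicide) and it affects the outcome on its own, it is a confounder. The stratified rates, not the pooled rate, identify the causal effect.
Standardising Fungicide D to the population soil fertility mix: 0.452·66/79 + 0.548·104/401 = 0.520.

0.52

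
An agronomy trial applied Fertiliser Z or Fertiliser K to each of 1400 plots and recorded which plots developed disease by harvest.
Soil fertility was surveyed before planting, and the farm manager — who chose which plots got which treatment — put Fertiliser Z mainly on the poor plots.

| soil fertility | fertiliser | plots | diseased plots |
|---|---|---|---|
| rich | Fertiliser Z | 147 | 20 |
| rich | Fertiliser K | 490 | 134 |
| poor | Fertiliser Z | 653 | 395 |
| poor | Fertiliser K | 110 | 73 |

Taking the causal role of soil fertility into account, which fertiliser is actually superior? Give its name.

Soil fertility is set before the fertiliser has any effect — it is not caused by the fertiliser — and it independently drives the outcome. That makes it a confounder, so the causal comparison is within soil fertility levels.
Within each level — rich: 13.6% vs 27.3%; poor: 60.5% vs 66.4% — Fertiliser Z is lower every time.

Fertiliser Z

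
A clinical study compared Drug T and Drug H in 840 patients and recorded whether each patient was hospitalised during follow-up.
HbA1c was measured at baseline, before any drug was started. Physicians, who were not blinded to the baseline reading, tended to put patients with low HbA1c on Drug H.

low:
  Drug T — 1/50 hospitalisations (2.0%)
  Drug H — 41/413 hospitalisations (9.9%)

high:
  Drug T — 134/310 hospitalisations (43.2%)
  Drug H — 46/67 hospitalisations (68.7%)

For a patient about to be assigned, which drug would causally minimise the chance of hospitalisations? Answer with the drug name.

Drug T

Since HbA1c is a pre-existing factor (not a product of the drug) and it affects the outcome on its own, it is a confounder. The stratified rates, not the pooled rate, identify the causal effect.
Within each level — low: 2.0% vs 9.9%; high: 43.2% vs 68.7% — Drug T is lower every time.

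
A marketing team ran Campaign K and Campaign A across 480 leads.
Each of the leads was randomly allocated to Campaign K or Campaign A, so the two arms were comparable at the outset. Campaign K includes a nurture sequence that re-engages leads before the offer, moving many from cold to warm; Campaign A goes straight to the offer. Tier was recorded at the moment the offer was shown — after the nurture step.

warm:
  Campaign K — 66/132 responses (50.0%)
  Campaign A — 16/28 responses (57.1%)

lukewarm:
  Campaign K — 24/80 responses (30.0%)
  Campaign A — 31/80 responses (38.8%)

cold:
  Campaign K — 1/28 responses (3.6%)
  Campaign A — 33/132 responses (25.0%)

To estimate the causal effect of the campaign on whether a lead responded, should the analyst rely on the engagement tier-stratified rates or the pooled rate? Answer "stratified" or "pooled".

Engagement tier is recorded after the campaign and is itself shifted by it — it sits on the causal path from campaign to outcome. Conditioning on a mediator would strip out part of the effect we want; the pooled comparison gives the total causal effect.
Pooled: Campaign K 37.9% vs Campaign A 33.3%; Campaign K is higher overall.

pooled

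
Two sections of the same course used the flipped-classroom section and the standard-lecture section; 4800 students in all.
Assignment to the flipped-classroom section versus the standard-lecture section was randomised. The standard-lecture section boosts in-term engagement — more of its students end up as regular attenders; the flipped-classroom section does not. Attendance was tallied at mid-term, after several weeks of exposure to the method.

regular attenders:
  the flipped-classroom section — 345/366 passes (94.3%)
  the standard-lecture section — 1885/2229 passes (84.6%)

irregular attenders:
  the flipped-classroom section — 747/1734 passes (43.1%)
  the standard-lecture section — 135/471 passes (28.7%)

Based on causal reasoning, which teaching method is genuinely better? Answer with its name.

the standard-lecture section

The stratified and pooled comparisons disagree (the flipped-classroom section wins within each mid-term attendance; the standard-lecture section wins overall), so the answer turns on the causal role of mid-term attendance.
Because the teaching method influences mid-term attendance, mid-term attendance is a post-treatment mediator, not a confounder. Stratifying on it would bias the estimate; the causal effect is the crude pooled difference.
Pooled: the flipped-classroom section 52.0% vs the standard-lecture section 74.8%; the standard-lecture section is higher overall.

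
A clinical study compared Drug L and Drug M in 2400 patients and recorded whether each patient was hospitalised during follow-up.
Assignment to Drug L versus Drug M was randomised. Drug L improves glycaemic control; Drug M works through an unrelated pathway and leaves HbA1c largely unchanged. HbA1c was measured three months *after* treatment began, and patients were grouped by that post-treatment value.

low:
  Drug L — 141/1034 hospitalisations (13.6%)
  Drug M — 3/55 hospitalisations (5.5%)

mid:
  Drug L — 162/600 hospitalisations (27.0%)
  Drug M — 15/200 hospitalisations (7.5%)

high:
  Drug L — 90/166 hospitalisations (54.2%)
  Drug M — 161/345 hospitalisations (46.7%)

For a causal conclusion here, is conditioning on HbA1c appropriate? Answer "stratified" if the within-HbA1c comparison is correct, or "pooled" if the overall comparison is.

The stratified and pooled comparisons disagree (Drug M wins within each HbA1c; Drug L wins overall), so the answer turns on the causal role of HbA1c.
HbA1c lies on the pathway drug → HbA1c → outcome, so adjusting for it blocks the indirect effect. For the total causal effect of drug, use the unadjusted pooled rates.
Pooled: Drug L 21.8% vs Drug M 29.8%; Drug L is lower overall.

pooled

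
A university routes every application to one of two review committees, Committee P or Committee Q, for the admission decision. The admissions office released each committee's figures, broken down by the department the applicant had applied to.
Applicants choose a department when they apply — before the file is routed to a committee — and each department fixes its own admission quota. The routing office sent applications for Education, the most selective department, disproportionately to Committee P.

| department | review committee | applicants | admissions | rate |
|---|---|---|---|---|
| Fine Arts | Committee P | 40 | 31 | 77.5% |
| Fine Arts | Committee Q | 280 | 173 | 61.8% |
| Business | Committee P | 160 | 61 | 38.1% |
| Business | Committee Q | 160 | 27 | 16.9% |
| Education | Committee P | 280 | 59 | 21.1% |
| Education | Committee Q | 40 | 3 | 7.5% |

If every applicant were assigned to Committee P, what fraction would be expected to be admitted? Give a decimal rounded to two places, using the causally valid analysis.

Within every department level Committee P has the higher rate, yet pooled Committee Q does — Simpson's reversal.
Since department is a pre-existing factor (not a product of the review committee) and it affects the outcome on its own, it is a confounder. The stratified rates, not the pooled rate, identify the causal effect.
Standardising Committee P to the population department mix: 0.333·31/40 + 0.333·61/160 + 0.333·59/280 = 0.456.

0.46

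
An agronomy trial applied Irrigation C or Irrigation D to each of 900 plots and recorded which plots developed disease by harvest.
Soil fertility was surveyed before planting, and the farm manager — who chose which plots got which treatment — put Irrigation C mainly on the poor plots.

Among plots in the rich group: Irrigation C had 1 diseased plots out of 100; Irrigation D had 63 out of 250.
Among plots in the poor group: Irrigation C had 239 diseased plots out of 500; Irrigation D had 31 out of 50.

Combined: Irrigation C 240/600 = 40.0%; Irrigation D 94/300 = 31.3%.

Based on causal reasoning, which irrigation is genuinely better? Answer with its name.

Irrigation C

The stratified and pooled comparisons disagree (Irrigation C wins within each soil fertility; Irrigation D wins overall), so the answer turns on the causal role of soil fertility.
Soil fertility satisfies the back-door criterion: it is not a descendant of the irrigation, and it blocks the spurious path from irrigation to outcome. Adjusting for it (i.e., using the within-soil fertility rates) gives the causal effect.
Within each level — rich: 1.0% vs 25.2%; poor: 47.8% vs 62.0% — Irrigation C is lower every time.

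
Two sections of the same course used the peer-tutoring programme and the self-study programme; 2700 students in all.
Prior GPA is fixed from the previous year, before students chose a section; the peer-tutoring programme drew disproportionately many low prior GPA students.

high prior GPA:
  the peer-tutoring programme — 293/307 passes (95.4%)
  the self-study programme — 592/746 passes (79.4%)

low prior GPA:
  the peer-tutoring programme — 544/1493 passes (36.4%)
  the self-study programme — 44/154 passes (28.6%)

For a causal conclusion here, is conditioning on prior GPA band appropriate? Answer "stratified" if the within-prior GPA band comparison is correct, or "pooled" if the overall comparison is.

stratified

Here prior GPA band is a common cause — it drives both which teaching method a case falls under and the outcome. The crude comparison mixes populations; the stratum-specific rates are the causally relevant ones.
Within each level — high prior GPA: 95.4% vs 79.4%; low prior GPA: 36.4% vs 28.6% — the peer-tutoring programme is higher every time.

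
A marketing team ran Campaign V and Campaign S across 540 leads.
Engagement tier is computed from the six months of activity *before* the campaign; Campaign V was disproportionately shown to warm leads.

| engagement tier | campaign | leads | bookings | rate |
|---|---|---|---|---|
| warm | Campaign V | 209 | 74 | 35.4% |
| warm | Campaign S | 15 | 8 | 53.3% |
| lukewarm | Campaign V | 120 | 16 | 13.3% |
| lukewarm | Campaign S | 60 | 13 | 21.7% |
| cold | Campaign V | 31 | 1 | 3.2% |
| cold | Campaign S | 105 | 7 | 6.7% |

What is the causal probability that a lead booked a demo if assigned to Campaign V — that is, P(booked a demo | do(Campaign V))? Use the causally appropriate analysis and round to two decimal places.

0.20

Here engagement tier is a common cause — it drives both which campaign a case falls under and the outcome. The crude comparison mixes populations; the stratum-specific rates are the causally relevant ones.
Standardising Campaign V to the population engagement tier mix: 0.415·74/209 + 0.333·16/120 + 0.252·1/31 = 0.199.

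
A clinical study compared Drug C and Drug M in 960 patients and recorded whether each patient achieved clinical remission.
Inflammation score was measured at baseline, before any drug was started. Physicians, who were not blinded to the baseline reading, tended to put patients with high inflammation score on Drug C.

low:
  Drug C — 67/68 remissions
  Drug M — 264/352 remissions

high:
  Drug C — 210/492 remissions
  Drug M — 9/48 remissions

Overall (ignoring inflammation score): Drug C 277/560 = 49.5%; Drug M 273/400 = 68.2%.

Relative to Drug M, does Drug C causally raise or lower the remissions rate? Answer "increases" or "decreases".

increases

Since inflammation score is a pre-existing factor (not a product of the drug) and it affects the outcome on its own, it is a confounder. The stratified rates, not the pooled rate, identify the causal effect.
Within each level — low: 98.5% vs 75.0%; high: 42.7% vs 18.8% — Drug C is higher every time.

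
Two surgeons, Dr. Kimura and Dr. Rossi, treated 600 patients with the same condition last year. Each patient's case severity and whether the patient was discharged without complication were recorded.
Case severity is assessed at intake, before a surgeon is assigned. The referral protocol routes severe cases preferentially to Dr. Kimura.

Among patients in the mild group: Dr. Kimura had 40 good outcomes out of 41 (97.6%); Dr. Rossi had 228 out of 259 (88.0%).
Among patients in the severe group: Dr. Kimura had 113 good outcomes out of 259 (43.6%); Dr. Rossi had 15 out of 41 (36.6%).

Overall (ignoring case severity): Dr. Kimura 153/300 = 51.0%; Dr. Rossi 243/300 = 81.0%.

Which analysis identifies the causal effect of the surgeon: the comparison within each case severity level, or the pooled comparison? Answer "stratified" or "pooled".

Dr. Kimura is higher inside every case severity stratum but Dr. Rossi is higher in aggregate. Whether to stratify depends on how case severity relates to the surgeon.
Case severity satisfies the back-door criterion: it is not a descendant of the surgeon, and it blocks the spurious path from surgeon to outcome. Adjusting for it (i.e., using the within-case severity rates) gives the causal effect.
Within each level — mild: 97.6% vs 88.0%; severe: 43.6% vs 36.6% — Dr. Kimura is higher every time.

stratified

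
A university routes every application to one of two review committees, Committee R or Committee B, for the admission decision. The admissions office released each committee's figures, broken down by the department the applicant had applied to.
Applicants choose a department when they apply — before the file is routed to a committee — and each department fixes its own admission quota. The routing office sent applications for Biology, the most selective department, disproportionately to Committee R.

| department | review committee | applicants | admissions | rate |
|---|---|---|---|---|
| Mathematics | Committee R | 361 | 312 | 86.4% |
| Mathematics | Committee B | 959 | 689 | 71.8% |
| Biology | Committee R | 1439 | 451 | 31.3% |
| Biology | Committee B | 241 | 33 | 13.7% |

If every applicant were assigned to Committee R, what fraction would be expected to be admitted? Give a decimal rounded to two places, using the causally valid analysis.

0.56

The department-specific comparison favours Committee R throughout, but the pooled figures favour Committee B. The question is whether to condition on department.
Since department is a pre-existing factor (not a product of the review committee) and it affects the outcome on its own, it is a confounder. The stratified rates, not the pooled rate, identify the causal effect.
Standardising Committee R to the population department mix: 0.440·312/361 + 0.560·451/1439 = 0.556.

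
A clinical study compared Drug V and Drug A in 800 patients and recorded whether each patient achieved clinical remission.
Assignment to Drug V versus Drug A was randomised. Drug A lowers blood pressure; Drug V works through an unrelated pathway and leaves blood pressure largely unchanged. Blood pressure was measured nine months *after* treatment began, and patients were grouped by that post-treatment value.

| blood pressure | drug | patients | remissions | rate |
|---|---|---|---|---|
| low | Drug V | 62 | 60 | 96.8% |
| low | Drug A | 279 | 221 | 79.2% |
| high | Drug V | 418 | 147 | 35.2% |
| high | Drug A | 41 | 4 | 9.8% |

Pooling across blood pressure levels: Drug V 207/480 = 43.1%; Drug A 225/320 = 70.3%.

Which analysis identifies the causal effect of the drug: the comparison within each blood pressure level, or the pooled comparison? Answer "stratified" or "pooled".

Blood pressure is downstream of the drug. One should not condition on a consequence of treatment, so the overall rates are the right comparison.
Pooled: Drug V 43.1% vs Drug A 70.3%; Drug A is higher overall.

pooled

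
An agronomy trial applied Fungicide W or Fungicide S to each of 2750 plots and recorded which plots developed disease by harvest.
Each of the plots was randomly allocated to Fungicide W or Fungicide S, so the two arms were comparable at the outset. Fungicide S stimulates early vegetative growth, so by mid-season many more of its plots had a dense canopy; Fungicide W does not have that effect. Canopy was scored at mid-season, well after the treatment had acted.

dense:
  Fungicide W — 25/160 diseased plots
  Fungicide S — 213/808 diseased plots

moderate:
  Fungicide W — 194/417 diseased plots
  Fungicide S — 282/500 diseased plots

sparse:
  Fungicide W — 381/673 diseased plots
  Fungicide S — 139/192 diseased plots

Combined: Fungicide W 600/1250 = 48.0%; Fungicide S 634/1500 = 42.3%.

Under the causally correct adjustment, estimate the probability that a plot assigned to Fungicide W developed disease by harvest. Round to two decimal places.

0.48

Mid-season canopy is recorded after the fungicide and is itself shifted by it — it sits on the causal path from fungicide to outcome. Conditioning on a mediator would strip out part of the effect we want; the pooled comparison gives the total causal effect.
So P(outcome | do(Fungicide W)) is just the pooled rate for Fungicide W: 600/1250 = 0.480.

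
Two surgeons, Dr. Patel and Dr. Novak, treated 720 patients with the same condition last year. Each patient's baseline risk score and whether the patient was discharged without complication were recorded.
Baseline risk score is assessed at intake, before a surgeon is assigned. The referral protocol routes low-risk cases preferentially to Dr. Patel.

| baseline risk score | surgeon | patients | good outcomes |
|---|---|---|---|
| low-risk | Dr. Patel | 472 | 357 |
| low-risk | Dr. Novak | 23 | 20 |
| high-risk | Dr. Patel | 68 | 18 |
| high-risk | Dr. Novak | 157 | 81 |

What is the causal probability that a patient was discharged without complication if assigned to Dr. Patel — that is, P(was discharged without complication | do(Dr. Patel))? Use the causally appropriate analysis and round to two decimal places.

0.60

The imbalance in baseline risk score arose from how patients were allocated, not from anything the surgeon did; and baseline risk score independently affects the outcome. The pooled gap is confounded — condition on baseline risk score.
Standardising Dr. Patel to the population baseline risk score mix: 0.688·357/472 + 0.312·18/68 = 0.603.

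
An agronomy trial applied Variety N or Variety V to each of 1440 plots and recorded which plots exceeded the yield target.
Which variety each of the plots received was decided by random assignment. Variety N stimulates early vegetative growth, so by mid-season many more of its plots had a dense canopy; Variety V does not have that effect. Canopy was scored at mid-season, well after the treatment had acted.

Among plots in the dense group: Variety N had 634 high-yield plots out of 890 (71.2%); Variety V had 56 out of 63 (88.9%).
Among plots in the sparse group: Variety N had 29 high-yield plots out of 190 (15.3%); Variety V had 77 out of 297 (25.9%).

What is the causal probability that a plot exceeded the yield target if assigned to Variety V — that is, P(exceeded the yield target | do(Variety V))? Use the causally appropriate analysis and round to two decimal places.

The distribution of mid-season canopy is itself part of what the variety does — it is an intermediate outcome. Holding it fixed would remove that part of the effect; the total effect is the pooled difference.
So P(outcome | do(Variety V)) is just the pooled rate for Variety V: 133/360 = 0.369.

0.37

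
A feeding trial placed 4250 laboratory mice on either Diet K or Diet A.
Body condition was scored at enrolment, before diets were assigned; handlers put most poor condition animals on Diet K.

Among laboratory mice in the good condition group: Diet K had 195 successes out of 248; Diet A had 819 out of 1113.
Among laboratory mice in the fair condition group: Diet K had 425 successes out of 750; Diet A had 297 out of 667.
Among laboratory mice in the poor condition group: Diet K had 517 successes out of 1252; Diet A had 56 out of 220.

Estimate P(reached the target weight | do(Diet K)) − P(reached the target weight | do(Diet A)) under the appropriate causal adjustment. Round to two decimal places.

+0.11

The stratified and pooled comparisons disagree (Diet K wins within each starting body condition; Diet A wins overall), so the answer turns on the causal role of starting body condition.
Here starting body condition is a common cause — it drives both which diet a case falls under and the outcome. The crude comparison mixes populations; the stratum-specific rates are the causally relevant ones.
Adjusting over the population distribution of starting body condition: 0.320·(0.786−0.736) + 0.333·(0.567−0.445) + 0.346·(0.413−0.255) = +0.111.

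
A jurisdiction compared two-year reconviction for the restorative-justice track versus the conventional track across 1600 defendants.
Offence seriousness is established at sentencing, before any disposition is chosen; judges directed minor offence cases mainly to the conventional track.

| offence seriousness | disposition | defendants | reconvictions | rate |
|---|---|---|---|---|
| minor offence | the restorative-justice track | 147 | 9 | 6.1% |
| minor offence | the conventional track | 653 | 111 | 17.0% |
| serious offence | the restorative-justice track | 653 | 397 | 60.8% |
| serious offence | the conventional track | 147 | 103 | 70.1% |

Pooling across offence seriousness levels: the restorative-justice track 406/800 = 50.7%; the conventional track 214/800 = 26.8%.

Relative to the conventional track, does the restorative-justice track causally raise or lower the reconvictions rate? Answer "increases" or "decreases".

decreases

Offence seriousness differs across dispositions for reasons unrelated to any effect of the disposition itself, and it separately predicts the outcome — a classic confounder. We must compare within offence seriousness levels.
Within each level — minor offence: 6.1% vs 17.0%; serious offence: 60.8% vs 70.1% — the restorative-justice track is lower every time.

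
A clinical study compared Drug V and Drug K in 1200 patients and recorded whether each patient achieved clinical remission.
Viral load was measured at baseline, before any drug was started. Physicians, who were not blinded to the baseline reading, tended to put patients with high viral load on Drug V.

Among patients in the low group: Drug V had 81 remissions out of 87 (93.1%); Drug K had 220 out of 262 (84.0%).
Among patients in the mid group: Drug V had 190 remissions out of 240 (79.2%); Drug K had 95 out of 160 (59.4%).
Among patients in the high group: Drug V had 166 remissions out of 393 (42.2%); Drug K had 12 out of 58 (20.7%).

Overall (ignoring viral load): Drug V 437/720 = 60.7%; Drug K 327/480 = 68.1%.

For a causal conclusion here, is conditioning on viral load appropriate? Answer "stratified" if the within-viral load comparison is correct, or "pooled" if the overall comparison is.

stratified

Within every viral load level Drug V has the higher rate, yet pooled Drug K does — Simpson's reversal.
Here viral load is a common cause — it drives both which drug a case falls under and the outcome. The crude comparison mixes populations; the stratum-specific rates are the causally relevant ones.
Within each level — low: 93.1% vs 84.0%; mid: 79.2% vs 59.4%; high: 42.2% vs 20.7% — Drug V is higher every time.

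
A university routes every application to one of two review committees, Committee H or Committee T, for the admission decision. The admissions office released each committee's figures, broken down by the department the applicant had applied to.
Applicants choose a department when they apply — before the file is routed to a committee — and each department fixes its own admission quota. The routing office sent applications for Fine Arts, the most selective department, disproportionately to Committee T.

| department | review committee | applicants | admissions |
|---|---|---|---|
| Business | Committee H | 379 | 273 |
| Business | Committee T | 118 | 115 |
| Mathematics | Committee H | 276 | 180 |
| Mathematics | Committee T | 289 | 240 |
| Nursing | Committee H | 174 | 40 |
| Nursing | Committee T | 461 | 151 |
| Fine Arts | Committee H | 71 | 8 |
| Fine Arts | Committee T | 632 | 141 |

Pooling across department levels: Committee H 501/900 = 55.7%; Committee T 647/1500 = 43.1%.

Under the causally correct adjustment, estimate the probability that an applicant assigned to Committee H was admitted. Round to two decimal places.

0.40

The department-specific comparison favours Committee T throughout, but the pooled figures favour Committee H. The question is whether to condition on department.
Department satisfies the back-door criterion: it is not a descendant of the review committee, and it blocks the spurious path from review committee to outcome. Adjusting for it (i.e., using the within-department rates) gives the causal effect.
Standardising Committee H to the population department mix: 0.207·273/379 + 0.235·180/276 + 0.265·40/174 + 0.293·8/71 = 0.397.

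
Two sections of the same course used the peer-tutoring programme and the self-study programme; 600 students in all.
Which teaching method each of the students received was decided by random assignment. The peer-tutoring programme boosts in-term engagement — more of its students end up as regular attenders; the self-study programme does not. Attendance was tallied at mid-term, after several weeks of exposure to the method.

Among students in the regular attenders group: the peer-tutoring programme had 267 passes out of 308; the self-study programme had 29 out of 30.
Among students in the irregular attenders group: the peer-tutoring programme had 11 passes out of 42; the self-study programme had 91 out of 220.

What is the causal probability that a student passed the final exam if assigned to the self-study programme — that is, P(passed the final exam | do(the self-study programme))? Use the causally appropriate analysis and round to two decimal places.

0.48

The distribution of mid-term attendance is itself part of what the teaching method does — it is an intermediate outcome. Holding it fixed would remove that part of the effect; the total effect is the pooled difference.
So P(outcome | do(the self-study programme)) is just the pooled rate for the self-study programme: 120/250 = 0.480.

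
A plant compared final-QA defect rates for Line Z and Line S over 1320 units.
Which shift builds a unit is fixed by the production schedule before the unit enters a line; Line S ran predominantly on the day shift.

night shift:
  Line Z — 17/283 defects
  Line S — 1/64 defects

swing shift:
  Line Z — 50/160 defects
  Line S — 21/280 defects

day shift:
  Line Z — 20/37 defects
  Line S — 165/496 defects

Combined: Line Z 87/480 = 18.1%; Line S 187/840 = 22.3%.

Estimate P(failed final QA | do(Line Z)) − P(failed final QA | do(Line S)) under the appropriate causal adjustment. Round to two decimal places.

Here shift is a common cause — it drives both which line a case falls under and the outcome. The crude comparison mixes populations; the stratum-specific rates are the causally relevant ones.
Adjusting over the population distribution of shift: 0.263·(0.060−0.016) + 0.333·(0.312−0.075) + 0.404·(0.541−0.333) = +0.175.

+0.17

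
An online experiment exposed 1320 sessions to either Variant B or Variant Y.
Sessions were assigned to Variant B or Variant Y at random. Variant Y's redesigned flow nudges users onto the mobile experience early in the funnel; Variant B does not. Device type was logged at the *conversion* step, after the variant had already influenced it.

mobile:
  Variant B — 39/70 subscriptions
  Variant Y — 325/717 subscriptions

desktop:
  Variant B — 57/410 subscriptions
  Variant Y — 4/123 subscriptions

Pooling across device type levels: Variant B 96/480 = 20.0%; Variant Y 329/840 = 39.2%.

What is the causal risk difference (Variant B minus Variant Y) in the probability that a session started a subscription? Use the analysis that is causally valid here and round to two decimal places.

Stratifying would compare variants among sessions the variants themselves sorted into device type groups — a form of selection on an intermediate. The unconditioned pooled rates give the total causal effect.
The causal difference is the pooled difference: 0.200 − 0.392 = -0.192.

-0.19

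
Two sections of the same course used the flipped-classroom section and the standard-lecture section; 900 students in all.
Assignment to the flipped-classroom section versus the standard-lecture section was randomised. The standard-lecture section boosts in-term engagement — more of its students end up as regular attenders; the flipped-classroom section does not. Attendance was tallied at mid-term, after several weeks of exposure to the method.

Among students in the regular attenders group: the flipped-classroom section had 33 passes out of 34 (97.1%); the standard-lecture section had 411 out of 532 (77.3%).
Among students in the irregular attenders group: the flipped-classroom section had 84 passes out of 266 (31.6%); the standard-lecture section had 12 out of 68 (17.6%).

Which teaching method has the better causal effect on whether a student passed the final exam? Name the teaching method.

The distribution of mid-term attendance is itself part of what the teaching method does — it is an intermediate outcome. Holding it fixed would remove that part of the effect; the total effect is the pooled difference.
Pooled: the flipped-classroom section 39.0% vs the standard-lecture section 70.5%; the standard-lecture section is higher overall.

the standard-lecture section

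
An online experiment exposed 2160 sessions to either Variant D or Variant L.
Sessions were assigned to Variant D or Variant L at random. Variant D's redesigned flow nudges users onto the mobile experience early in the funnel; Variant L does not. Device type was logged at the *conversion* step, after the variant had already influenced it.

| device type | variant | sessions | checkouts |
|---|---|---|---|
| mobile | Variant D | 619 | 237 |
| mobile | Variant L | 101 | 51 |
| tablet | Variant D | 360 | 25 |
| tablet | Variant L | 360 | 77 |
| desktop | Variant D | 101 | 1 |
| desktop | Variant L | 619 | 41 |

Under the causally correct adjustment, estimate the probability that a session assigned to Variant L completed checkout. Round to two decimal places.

Variant L is higher inside every device type stratum but Variant D is higher in aggregate. Whether to stratify depends on how device type relates to the variant.
Because the variant influences device type, device type is a post-treatment mediator, not a confounder. Stratifying on it would bias the estimate; the causal effect is the crude pooled difference.
So P(outcome | do(Variant L)) is just the pooled rate for Variant L: 169/1080 = 0.156.

0.16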